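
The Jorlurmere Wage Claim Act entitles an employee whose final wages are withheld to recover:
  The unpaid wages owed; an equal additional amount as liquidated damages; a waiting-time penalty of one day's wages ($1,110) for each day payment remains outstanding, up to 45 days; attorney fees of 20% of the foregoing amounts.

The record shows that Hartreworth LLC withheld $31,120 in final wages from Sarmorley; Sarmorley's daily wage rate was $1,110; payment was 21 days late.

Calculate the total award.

Liquidated damages (equal amount): $31,120
Penalty days: min(21, 45) = 21
Waiting-time penalty: 21 × $1,110 = $23,310
Subtotal: $31,120 + $31,120 + $23,310 = $85,550
Attorney fees: 20% of $85,550 = $17,110
Total award: $85,550 + $17,110 = $102,660

$102,660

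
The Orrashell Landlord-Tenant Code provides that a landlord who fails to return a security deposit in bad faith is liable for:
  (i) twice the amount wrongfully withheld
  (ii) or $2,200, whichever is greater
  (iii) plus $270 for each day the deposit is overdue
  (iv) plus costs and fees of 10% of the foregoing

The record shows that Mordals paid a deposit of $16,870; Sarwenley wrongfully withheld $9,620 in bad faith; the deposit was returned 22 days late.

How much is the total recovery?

$27,698

Doubled: 2 × $9,620 = $19,240
Minimum $2,200: $19,240 meets the minimum, no increase.
Late-return penalty: 22 × $270 = $5,940
Damages plus late penalty: $19,240 + $5,940 = $25,180
Costs and fees: 10% of $25,180 = $2,518
Total recovery: $25,180 + $2,518 = $27,698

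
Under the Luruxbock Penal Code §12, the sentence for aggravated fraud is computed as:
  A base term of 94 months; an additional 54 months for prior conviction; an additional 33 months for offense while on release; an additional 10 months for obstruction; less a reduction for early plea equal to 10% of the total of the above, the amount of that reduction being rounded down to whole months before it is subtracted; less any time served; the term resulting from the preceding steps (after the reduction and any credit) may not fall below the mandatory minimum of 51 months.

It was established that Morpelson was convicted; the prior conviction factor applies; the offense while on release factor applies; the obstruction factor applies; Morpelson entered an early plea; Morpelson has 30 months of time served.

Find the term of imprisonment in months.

Prior conviction enhancement: +54 months
Offense while on release enhancement: +33 months
Obstruction enhancement: +10 months
Adjusted term: 94 months + 54 months + 33 months + 10 months = 191 months
Early plea reduction: 10% of 191 months = 19 months (rounded down)
After reduction: 191 − 19 = 172 months
Less time served: 172 months − 30 months = 142 months
Minimum 51 months: 142 months meets the minimum, no increase.

142 months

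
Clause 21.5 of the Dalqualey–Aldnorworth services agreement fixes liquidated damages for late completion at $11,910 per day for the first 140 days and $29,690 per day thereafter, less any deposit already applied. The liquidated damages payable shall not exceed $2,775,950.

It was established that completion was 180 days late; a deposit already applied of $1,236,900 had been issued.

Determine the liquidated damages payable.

$1,618,100

First 140 days: 140 × $11,910 = $1,667,400
Remaining days: (180 − 140) × $29,690 = $1,187,600
Accrued per-day damages: $1,667,400 + $1,187,600 = $2,855,000
Less deposit already applied: $2,855,000 − $1,236,900 = $1,618,100
Cap at $2,775,950: $1,618,100 is within the cap, no reduction.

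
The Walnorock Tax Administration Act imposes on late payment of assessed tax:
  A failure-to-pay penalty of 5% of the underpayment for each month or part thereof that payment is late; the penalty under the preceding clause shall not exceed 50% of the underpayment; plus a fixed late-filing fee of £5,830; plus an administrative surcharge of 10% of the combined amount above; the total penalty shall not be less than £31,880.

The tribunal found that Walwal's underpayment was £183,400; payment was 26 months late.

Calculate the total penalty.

£107,283

Accrued rate: 5% × 26 = 130%, capped at 50% → 50%
Failure-to-pay penalty: 50% of £183,400 = £91,700
Penalty before surcharge: £91,700 + £5,830 = £97,530
Administrative surcharge: 10% of £97,530 = £9,753
Total penalty: £97,530 + £9,753 = £107,283
Minimum £31,880: £107,283 meets the minimum, no increase.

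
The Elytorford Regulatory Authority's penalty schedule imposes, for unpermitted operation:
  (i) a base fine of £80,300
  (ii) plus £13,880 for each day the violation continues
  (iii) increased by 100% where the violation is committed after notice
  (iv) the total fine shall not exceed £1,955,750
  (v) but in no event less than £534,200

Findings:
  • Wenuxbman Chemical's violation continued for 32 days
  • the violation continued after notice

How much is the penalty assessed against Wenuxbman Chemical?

£1,048,920

Per-day component: 32 × £13,880 = £444,160
Base plus per-day: £80,300 + £444,160 = £524,460
Enhancement: 100% of £524,460 = £524,460
Enhanced fine: £524,460 + £524,460 = £1,048,920
Cap at £1,955,750: £1,048,920 is within the cap, no reduction.
Minimum £534,200: £1,048,920 meets the minimum, no increase.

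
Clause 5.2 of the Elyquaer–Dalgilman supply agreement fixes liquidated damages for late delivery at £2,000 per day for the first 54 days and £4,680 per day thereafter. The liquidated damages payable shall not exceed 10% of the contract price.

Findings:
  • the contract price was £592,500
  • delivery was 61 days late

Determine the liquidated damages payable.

First 54 days: 54 × £2,000 = £108,000
Remaining days: (61 − 54) × £4,680 = £32,760
Accrued per-day damages: £108,000 + £32,760 = £140,760
Cap: 10% of £592,500 = £59,250
Cap at £59,250: £140,760 exceeds the cap → £59,250

£59,250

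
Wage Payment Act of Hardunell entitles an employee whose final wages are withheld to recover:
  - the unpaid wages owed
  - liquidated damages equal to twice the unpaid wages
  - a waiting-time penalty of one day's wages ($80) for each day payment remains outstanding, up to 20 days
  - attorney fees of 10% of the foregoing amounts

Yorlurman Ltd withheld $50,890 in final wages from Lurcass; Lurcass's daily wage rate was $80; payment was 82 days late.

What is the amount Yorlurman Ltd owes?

$169,697

Doubled: 2 × $50,890 = $101,780
Penalty days: min(82, 20) = 20
Waiting-time penalty: 20 × $80 = $1,600
Subtotal: $50,890 + $101,780 + $1,600 = $154,270
Attorney fees: 10% of $154,270 = $15,427
Total award: $154,270 + $15,427 = $169,697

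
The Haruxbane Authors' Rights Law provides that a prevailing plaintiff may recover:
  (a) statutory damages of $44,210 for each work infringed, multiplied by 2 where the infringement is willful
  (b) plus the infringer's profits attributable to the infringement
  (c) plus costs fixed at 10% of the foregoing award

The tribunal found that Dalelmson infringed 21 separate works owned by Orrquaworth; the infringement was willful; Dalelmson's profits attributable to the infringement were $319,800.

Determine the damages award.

$2,394,282

Statutory damages: 21 × $44,210 = $928,410
Doubled: 2 × $928,410 = $1,856,820
Combined award: $1,856,820 + $319,800 = $2,176,620
Costs: 10% of $2,176,620 = $217,662
Award plus costs: $2,176,620 + $217,662 = $2,394,282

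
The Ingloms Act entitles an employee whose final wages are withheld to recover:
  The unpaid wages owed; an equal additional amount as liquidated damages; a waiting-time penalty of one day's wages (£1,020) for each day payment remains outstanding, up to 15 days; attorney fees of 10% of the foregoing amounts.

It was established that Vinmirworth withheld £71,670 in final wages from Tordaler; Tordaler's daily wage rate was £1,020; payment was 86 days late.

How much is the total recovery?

£174,504

Liquidated damages (equal amount): £71,670
Penalty days: min(86, 15) = 15
Waiting-time penalty: 15 × £1,020 = £15,300
Subtotal: £71,670 + £71,670 + £15,300 = £158,640
Attorney fees: 10% of £158,640 = £15,864
Total award: £158,640 + £15,864 = £174,504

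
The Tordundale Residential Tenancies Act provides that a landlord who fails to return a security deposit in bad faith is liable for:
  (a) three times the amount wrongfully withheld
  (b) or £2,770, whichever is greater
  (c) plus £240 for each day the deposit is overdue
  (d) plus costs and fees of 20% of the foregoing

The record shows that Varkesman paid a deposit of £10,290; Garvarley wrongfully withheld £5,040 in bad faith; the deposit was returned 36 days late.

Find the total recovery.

£28,512

Trebled: 3 × £5,040 = £15,120
Minimum £2,770: £15,120 meets the minimum, no increase.
Late-return penalty: 36 × £240 = £8,640
Damages plus late penalty: £15,120 + £8,640 = £23,760
Costs and fees: 20% of £23,760 = £4,752
Total recovery: £23,760 + £4,752 = £28,512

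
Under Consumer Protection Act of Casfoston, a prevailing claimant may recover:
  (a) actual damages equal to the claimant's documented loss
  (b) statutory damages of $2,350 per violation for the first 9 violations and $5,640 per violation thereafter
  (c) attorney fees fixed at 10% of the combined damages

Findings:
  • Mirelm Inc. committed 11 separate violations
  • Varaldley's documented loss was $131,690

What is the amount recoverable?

$180,532

First 9 violations: 9 × $2,350 = $21,150
Remaining violations: (11 − 9) × $5,640 = $11,280
Statutory damages: $21,150 + $11,280 = $32,430
Combined damages: $131,690 + $32,430 = $164,120
Attorney fees: 10% of $164,120 = $16,412
Total recovery: $164,120 + $16,412 = $180,532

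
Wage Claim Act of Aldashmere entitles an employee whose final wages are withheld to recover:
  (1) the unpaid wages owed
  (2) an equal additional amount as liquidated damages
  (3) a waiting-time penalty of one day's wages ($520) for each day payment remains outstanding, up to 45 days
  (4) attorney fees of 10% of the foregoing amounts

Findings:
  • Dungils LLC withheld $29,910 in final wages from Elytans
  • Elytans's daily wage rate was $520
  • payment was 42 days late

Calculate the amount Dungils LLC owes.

$89,826

Liquidated damages (equal amount): $29,910
Penalty days: min(42, 45) = 42
Waiting-time penalty: 42 × $520 = $21,840
Subtotal: $29,910 + $29,910 + $21,840 = $81,660
Attorney fees: 10% of $81,660 = $8,166
Total award: $81,660 + $8,166 = $89,826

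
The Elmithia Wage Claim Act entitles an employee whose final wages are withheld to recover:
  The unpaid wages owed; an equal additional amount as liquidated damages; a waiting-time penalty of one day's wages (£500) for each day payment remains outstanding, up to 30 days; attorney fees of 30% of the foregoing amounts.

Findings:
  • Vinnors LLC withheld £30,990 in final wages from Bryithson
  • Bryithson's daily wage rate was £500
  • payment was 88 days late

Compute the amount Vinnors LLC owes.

Total award: £100,074

Liquidated damages (equal amount): £30,990
Penalty days: min(88, 30) = 30
Waiting-time penalty: 30 × £500 = £15,000
Subtotal: £30,990 + £30,990 + £15,000 = £76,980
Attorney fees: 30% of £76,980 = £23,094
Total award: £76,980 + £23,094 = £100,074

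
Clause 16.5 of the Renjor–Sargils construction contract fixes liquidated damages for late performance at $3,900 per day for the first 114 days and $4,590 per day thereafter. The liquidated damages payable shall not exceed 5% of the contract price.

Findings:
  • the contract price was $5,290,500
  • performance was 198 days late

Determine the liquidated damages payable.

Liquidated damages: $264,525

First 114 days: 114 × $3,900 = $444,600
Remaining days: (198 − 114) × $4,590 = $385,560
Accrued per-day damages: $444,600 + $385,560 = $830,160
Cap: 5% of $5,290,500 = $264,525
Cap at $264,525: $830,160 exceeds the cap → $264,525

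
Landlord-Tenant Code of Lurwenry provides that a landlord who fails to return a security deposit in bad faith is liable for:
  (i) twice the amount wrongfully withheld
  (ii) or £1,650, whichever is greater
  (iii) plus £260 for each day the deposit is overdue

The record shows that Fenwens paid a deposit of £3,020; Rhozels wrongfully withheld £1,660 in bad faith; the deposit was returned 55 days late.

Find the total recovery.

Doubled: 2 × £1,660 = £3,320
Minimum £1,650: £3,320 meets the minimum, no increase.
Late-return penalty: 55 × £260 = £14,300
Damages plus late penalty: £3,320 + £14,300 = £17,620

£17,620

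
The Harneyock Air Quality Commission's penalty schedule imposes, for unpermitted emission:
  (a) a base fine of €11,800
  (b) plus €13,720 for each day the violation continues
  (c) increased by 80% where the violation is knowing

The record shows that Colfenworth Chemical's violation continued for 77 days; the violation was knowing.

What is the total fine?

€1,922,832

Per-day component: 77 × €13,720 = €1,056,440
Base plus per-day: €11,800 + €1,056,440 = €1,068,240
Enhancement: 80% of €1,068,240 = €854,592
Enhanced fine: €1,068,240 + €854,592 = €1,922,832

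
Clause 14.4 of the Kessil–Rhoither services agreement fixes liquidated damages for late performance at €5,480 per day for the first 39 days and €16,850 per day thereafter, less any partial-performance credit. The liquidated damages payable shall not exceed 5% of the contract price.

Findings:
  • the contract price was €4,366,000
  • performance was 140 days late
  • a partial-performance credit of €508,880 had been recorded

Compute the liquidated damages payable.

€218,300

First 39 days: 39 × €5,480 = €213,720
Remaining days: (140 − 39) × €16,850 = €1,701,850
Accrued per-day damages: €213,720 + €1,701,850 = €1,915,570
Less partial-performance credit: €1,915,570 − €508,880 = €1,406,690
Cap: 5% of €4,366,000 = €218,300
Cap at €218,300: €1,406,690 exceeds the cap → €218,300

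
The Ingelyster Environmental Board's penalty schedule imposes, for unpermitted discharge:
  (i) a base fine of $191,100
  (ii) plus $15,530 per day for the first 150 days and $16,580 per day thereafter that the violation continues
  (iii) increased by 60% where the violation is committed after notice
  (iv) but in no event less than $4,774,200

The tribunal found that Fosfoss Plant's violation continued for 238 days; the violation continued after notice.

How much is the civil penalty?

First 150 days: 150 × $15,530 = $2,329,500
Remaining days: (238 − 150) × $16,580 = $1,459,040
Per-day component: $2,329,500 + $1,459,040 = $3,788,540
Base plus per-day: $191,100 + $3,788,540 = $3,979,640
Enhancement: 60% of $3,979,640 = $2,387,784
Enhanced fine: $3,979,640 + $2,387,784 = $6,367,424
Minimum $4,774,200: $6,367,424 meets the minimum, no increase.

$6,367,424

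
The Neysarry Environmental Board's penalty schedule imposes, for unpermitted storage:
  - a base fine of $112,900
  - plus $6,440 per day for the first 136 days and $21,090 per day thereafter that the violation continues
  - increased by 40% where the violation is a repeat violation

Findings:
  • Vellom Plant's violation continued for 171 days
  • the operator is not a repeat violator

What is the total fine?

First 136 days: 136 × $6,440 = $875,840
Remaining days: (171 − 136) × $21,090 = $738,150
Per-day component: $875,840 + $738,150 = $1,613,990
Base plus per-day: $112,900 + $1,613,990 = $1,726,890
The operator is not a repeat violator: no 40% increase.

$1,726,890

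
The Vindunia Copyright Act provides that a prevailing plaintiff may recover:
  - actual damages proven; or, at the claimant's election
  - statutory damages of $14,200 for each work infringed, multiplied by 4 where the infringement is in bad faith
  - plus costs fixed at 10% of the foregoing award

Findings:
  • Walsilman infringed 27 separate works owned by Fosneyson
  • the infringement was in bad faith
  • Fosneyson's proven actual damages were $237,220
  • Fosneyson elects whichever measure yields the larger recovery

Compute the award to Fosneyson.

Statutory damages: 27 × $14,200 = $383,400
Multiplied by 4: 4 × $383,400 = $1,533,600
Greater of actual damages ($237,220) or enhanced statutory damages ($1,533,600): $1,533,600
Costs: 10% of $1,533,600 = $153,360
Award plus costs: $1,533,600 + $153,360 = $1,686,960

Award: $1,686,960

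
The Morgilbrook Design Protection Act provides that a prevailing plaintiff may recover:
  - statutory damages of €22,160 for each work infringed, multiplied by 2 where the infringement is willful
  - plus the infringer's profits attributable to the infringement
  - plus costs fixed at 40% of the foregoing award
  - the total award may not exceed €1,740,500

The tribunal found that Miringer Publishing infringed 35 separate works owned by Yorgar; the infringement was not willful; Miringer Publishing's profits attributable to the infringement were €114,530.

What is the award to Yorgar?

Statutory damages: 35 × €22,160 = €775,600
Infringement not willful: no ×2 enhancement.
Combined award: €775,600 + €114,530 = €890,130
Costs: 40% of €890,130 = €356,052
Award plus costs: €890,130 + €356,052 = €1,246,182
Cap at €1,740,500: €1,246,182 is within the cap, no reduction.

Award: €1,246,182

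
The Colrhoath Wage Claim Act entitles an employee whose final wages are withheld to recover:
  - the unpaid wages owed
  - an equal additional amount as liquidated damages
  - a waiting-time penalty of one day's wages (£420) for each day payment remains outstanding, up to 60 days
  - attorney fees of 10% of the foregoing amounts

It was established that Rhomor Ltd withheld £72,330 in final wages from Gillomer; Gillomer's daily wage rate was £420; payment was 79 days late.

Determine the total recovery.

£186,846

Liquidated damages (equal amount): £72,330
Penalty days: min(79, 60) = 60
Waiting-time penalty: 60 × £420 = £25,200
Subtotal: £72,330 + £72,330 + £25,200 = £169,860
Attorney fees: 10% of £169,860 = £16,986
Total award: £169,860 + £16,986 = £186,846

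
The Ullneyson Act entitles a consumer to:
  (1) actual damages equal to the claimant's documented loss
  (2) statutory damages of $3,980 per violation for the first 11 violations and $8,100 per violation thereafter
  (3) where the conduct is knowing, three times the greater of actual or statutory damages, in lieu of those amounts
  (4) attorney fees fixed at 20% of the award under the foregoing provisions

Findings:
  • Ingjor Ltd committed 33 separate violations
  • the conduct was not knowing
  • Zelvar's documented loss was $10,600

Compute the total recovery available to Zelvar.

$279,096

First 11 violations: 11 × $3,980 = $43,780
Remaining violations: (33 − 11) × $8,100 = $178,200
Statutory damages: $43,780 + $178,200 = $221,980
Conduct not knowing: the in-lieu enhancement does not apply.
Actual plus statutory damages: $10,600 + $221,980 = $232,580
Attorney fees: 20% of $232,580 = $46,516
Total recovery: $232,580 + $46,516 = $279,096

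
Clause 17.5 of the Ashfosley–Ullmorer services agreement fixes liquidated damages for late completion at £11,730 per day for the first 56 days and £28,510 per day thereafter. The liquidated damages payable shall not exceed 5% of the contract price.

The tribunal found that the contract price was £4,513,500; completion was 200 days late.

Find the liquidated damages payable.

First 56 days: 56 × £11,730 = £656,880
Remaining days: (200 − 56) × £28,510 = £4,105,440
Accrued per-day damages: £656,880 + £4,105,440 = £4,762,320
Cap: 5% of £4,513,500 = £225,675
Cap at £225,675: £4,762,320 exceeds the cap → £225,675

£225,675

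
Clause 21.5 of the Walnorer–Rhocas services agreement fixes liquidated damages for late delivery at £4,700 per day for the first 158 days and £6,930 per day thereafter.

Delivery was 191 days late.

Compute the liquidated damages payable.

First 158 days: 158 × £4,700 = £742,600
Remaining days: (191 − 158) × £6,930 = £228,690
Accrued per-day damages: £742,600 + £228,690 = £971,290

£971,290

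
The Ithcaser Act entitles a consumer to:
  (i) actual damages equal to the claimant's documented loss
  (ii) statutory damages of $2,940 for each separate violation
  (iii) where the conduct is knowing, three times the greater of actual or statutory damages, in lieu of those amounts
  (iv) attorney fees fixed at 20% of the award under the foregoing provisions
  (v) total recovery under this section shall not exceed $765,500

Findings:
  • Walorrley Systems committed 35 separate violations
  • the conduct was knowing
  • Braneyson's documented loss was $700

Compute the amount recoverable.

$370,440

Statutory damages: 35 × $2,940 = $102,900
Greater of actual damages ($700) or statutory damages ($102,900): $102,900
Trebled: 3 × $102,900 = $308,700
Attorney fees: 20% of $308,700 = $61,740
Total before cap: $308,700 + $61,740 = $370,440
Cap at $765,500: $370,440 is within the cap, no reduction.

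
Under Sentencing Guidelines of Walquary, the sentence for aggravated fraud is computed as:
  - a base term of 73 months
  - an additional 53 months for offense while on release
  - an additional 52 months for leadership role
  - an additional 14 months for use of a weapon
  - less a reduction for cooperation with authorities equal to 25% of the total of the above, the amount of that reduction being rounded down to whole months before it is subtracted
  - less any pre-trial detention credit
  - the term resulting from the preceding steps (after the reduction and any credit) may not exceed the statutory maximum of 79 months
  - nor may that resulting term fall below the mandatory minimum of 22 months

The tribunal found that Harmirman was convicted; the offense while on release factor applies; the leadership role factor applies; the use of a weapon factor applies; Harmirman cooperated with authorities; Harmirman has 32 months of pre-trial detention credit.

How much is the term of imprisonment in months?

79 months

Offense while on release enhancement: +53 months
Leadership role enhancement: +52 months
Use of a weapon enhancement: +14 months
Adjusted term: 73 months + 53 months + 52 months + 14 months = 192 months
Cooperation with authorities reduction: 25% of 192 months = 48 months (rounded down)
After reduction: 192 − 48 = 144 months
Less pre-trial detention credit: 144 months − 32 months = 112 months
Cap at 79 months: 112 months exceeds the cap → 79 months
Minimum 22 months: 79 months meets the minimum, no increase.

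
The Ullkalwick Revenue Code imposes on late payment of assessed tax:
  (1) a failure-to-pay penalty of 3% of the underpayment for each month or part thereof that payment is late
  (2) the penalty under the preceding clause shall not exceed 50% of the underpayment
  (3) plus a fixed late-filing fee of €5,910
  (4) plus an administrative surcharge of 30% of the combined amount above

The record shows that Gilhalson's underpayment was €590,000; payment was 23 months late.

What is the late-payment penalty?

€391,183

Accrued rate: 3% × 23 = 69%, capped at 50% → 50%
Failure-to-pay penalty: 50% of €590,000 = €295,000
Penalty before surcharge: €295,000 + €5,910 = €300,910
Administrative surcharge: 30% of €300,910 = €90,273
Total penalty: €300,910 + €90,273 = €391,183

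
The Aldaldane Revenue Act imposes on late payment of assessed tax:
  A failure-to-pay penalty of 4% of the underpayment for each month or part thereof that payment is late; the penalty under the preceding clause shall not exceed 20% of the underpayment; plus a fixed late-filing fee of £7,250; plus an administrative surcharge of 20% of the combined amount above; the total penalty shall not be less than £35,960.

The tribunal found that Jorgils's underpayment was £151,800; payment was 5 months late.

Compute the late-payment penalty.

Accrued rate: 4% × 5 = 20%, capped at 20% → 20%
Failure-to-pay penalty: 20% of £151,800 = £30,360
Penalty before surcharge: £30,360 + £7,250 = £37,610
Administrative surcharge: 20% of £37,610 = £7,522
Total penalty: £37,610 + £7,522 = £45,132
Minimum £35,960: £45,132 meets the minimum, no increase.

£45,132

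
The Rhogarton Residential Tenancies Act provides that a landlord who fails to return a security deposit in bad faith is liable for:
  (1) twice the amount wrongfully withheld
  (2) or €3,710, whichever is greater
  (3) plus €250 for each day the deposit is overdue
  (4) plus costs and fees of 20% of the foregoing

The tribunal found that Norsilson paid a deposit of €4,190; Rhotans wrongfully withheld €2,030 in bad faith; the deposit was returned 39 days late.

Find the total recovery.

Doubled: 2 × €2,030 = €4,060
Minimum €3,710: €4,060 meets the minimum, no increase.
Late-return penalty: 39 × €250 = €9,750
Damages plus late penalty: €4,060 + €9,750 = €13,810
Costs and fees: 20% of €13,810 = €2,762
Total recovery: €13,810 + €2,762 = €16,572

€16,572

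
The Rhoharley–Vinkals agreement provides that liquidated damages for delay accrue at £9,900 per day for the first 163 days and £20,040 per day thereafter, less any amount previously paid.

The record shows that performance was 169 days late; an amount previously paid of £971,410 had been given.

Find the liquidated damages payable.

First 163 days: 163 × £9,900 = £1,613,700
Remaining days: (169 − 163) × £20,040 = £120,240
Accrued per-day damages: £1,613,700 + £120,240 = £1,733,940
Less amount previously paid: £1,733,940 − £971,410 = £762,530

£762,530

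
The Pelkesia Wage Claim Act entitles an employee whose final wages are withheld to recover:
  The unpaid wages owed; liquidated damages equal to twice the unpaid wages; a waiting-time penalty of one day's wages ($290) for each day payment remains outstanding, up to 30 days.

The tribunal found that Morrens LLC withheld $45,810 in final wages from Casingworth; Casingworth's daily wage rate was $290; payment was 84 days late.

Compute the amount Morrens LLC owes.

$146,130

Doubled: 2 × $45,810 = $91,620
Penalty days: min(84, 30) = 30
Waiting-time penalty: 30 × $290 = $8,700
Total award: $45,810 + $91,620 + $8,700 = $146,130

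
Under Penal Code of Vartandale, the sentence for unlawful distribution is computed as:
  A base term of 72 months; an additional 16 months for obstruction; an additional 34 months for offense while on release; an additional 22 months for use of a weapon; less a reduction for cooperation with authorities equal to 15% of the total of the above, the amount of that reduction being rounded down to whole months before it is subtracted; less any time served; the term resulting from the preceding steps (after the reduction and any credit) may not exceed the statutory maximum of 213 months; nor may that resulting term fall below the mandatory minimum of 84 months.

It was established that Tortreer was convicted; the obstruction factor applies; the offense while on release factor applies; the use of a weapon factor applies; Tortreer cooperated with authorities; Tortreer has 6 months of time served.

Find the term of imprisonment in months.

117 months

Obstruction enhancement: +16 months
Offense while on release enhancement: +34 months
Use of a weapon enhancement: +22 months
Adjusted term: 72 months + 16 months + 34 months + 22 months = 144 months
Cooperation with authorities reduction: 15% of 144 months = 21 months (rounded down)
After reduction: 144 − 21 = 123 months
Less time served: 123 months − 6 months = 117 months
Cap at 213 months: 117 months is within the cap, no reduction.
Minimum 84 months: 117 months meets the minimum, no increase.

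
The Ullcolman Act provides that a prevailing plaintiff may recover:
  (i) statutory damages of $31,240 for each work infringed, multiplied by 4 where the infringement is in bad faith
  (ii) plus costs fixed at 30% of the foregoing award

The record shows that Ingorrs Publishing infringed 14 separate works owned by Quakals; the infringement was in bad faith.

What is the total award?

Statutory damages: 14 × $31,240 = $437,360
Multiplied by 4: 4 × $437,360 = $1,749,440
Costs: 30% of $1,749,440 = $524,832
Award plus costs: $1,749,440 + $524,832 = $2,274,272

$2,274,272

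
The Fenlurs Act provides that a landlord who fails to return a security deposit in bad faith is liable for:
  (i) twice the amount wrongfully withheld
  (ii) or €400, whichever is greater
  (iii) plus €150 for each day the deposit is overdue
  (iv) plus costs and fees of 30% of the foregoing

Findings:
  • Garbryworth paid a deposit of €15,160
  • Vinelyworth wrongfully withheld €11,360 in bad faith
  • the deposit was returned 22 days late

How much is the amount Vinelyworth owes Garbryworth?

Doubled: 2 × €11,360 = €22,720
Minimum €400: €22,720 meets the minimum, no increase.
Late-return penalty: 22 × €150 = €3,300
Damages plus late penalty: €22,720 + €3,300 = €26,020
Costs and fees: 30% of €26,020 = €7,806
Total recovery: €26,020 + €7,806 = €33,826

€33,826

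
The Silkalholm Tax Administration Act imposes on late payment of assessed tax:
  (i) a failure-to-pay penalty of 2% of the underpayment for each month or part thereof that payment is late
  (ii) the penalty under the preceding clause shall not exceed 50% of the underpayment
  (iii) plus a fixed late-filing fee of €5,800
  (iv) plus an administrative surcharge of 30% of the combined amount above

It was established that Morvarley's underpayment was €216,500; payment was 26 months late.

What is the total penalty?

€148,265

Accrued rate: 2% × 26 = 52%, capped at 50% → 50%
Failure-to-pay penalty: 50% of €216,500 = €108,250
Penalty before surcharge: €108,250 + €5,800 = €114,050
Administrative surcharge: 30% of €114,050 = €34,215
Total penalty: €114,050 + €34,215 = €148,265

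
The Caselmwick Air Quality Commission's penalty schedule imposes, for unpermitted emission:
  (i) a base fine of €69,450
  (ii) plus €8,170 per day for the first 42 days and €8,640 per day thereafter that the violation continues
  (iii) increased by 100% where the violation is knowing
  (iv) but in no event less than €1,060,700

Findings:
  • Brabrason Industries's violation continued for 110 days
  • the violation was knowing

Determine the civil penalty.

First 42 days: 42 × €8,170 = €343,140
Remaining days: (110 − 42) × €8,640 = €587,520
Per-day component: €343,140 + €587,520 = €930,660
Base plus per-day: €69,450 + €930,660 = €1,000,110
Enhancement: 100% of €1,000,110 = €1,000,110
Enhanced fine: €1,000,110 + €1,000,110 = €2,000,220
Minimum €1,060,700: €2,000,220 meets the minimum, no increase.

€2,000,220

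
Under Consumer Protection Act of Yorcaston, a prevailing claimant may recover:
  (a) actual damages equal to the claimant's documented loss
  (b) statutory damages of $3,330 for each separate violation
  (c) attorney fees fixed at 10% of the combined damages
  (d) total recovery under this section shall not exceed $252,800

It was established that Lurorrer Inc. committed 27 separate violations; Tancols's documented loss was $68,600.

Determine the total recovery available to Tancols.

Statutory damages: 27 × $3,330 = $89,910
Combined damages: $68,600 + $89,910 = $158,510
Attorney fees: 10% of $158,510 = $15,851
Total before cap: $158,510 + $15,851 = $174,361
Cap at $252,800: $174,361 is within the cap, no reduction.

$174,361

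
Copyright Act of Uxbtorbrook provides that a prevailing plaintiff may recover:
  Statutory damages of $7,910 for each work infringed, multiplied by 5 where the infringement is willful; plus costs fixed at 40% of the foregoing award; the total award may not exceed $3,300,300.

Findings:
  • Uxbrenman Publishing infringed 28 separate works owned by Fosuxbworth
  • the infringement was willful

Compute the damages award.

Award: $1,550,360

Statutory damages: 28 × $7,910 = $221,480
Multiplied by 5: 5 × $221,480 = $1,107,400
Costs: 40% of $1,107,400 = $442,960
Award plus costs: $1,107,400 + $442,960 = $1,550,360
Cap at $3,300,300: $1,550,360 is within the cap, no reduction.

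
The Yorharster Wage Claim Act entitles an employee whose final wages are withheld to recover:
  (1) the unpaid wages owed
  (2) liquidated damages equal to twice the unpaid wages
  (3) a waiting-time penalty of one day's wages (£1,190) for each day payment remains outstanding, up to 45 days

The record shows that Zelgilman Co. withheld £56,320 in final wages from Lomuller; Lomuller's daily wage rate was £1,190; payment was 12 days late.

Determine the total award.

Doubled: 2 × £56,320 = £112,640
Penalty days: min(12, 45) = 12
Waiting-time penalty: 12 × £1,190 = £14,280
Total award: £56,320 + £112,640 + £14,280 = £183,240

£183,240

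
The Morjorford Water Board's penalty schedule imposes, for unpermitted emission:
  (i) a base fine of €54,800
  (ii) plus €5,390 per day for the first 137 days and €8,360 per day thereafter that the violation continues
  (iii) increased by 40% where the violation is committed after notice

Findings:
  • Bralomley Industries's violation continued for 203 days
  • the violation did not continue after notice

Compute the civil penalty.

First 137 days: 137 × €5,390 = €738,430
Remaining days: (203 − 137) × €8,360 = €551,760
Per-day component: €738,430 + €551,760 = €1,290,190
Base plus per-day: €54,800 + €1,290,190 = €1,344,990
The violation did not continue after notice: no 40% increase.

€1,344,990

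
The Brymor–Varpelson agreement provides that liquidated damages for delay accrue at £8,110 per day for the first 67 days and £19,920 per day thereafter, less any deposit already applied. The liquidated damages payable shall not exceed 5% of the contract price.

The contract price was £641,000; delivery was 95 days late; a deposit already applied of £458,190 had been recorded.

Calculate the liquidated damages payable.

Liquidated damages: £32,050

First 67 days: 67 × £8,110 = £543,370
Remaining days: (95 − 67) × £19,920 = £557,760
Accrued per-day damages: £543,370 + £557,760 = £1,101,130
Less deposit already applied: £1,101,130 − £458,190 = £642,940
Cap: 5% of £641,000 = £32,050
Cap at £32,050: £642,940 exceeds the cap → £32,050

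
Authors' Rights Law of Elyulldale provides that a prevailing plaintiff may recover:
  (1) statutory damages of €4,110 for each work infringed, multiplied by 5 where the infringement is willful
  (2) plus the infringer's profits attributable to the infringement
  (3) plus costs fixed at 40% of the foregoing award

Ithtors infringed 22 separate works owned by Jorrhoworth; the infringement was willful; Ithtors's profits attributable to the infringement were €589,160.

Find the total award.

Statutory damages: 22 × €4,110 = €90,420
Multiplied by 5: 5 × €90,420 = €452,100
Combined award: €452,100 + €589,160 = €1,041,260
Costs: 40% of €1,041,260 = €416,504
Award plus costs: €1,041,260 + €416,504 = €1,457,764

€1,457,764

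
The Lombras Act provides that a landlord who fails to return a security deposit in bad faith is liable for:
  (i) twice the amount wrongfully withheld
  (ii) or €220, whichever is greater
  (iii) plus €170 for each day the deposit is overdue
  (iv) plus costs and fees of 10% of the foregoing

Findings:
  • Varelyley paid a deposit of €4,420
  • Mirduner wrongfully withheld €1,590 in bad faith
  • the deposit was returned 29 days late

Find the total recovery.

€8,921

Doubled: 2 × €1,590 = €3,180
Minimum €220: €3,180 meets the minimum, no increase.
Late-return penalty: 29 × €170 = €4,930
Damages plus late penalty: €3,180 + €4,930 = €8,110
Costs and fees: 10% of €8,110 = €811
Total recovery: €8,110 + €811 = €8,921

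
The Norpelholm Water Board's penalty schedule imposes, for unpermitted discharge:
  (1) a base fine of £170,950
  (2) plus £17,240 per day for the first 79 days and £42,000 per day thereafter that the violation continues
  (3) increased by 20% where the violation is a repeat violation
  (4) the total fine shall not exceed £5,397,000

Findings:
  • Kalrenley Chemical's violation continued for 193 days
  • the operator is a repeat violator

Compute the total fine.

Civil penalty: £5,397,000

First 79 days: 79 × £17,240 = £1,361,960
Remaining days: (193 − 79) × £42,000 = £4,788,000
Per-day component: £1,361,960 + £4,788,000 = £6,149,960
Base plus per-day: £170,950 + £6,149,960 = £6,320,910
Enhancement: 20% of £6,320,910 = £1,264,182
Enhanced fine: £6,320,910 + £1,264,182 = £7,585,092
Cap at £5,397,000: £7,585,092 exceeds the cap → £5,397,000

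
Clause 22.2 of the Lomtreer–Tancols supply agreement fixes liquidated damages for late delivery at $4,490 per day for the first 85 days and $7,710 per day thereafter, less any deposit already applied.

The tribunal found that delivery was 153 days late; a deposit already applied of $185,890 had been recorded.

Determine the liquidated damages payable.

First 85 days: 85 × $4,490 = $381,650
Remaining days: (153 − 85) × $7,710 = $524,280
Accrued per-day damages: $381,650 + $524,280 = $905,930
Less deposit already applied: $905,930 − $185,890 = $720,040

$720,040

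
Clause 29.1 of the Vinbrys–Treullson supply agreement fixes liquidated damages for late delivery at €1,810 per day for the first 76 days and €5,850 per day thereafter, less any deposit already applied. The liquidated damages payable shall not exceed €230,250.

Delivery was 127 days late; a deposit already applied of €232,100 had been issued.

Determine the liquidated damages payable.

€203,810

First 76 days: 76 × €1,810 = €137,560
Remaining days: (127 − 76) × €5,850 = €298,350
Accrued per-day damages: €137,560 + €298,350 = €435,910
Less deposit already applied: €435,910 − €232,100 = €203,810
Cap at €230,250: €203,810 is within the cap, no reduction.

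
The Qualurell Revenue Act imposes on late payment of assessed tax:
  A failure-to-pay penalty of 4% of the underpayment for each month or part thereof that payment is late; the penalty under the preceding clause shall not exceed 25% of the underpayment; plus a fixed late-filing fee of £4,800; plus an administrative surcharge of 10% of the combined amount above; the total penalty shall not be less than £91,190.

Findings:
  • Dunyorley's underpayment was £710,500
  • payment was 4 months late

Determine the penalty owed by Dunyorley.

Accrued rate: 4% × 4 = 16%, capped at 25% → 16%
Failure-to-pay penalty: 16% of £710,500 = £113,680
Penalty before surcharge: £113,680 + £4,800 = £118,480
Administrative surcharge: 10% of £118,480 = £11,848
Total penalty: £118,480 + £11,848 = £130,328
Minimum £91,190: £130,328 meets the minimum, no increase.

£130,328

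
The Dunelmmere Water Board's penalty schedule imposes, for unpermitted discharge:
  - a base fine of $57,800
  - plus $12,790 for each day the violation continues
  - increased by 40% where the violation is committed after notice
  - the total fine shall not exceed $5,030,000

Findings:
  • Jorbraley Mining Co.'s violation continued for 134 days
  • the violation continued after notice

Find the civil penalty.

Per-day component: 134 × $12,790 = $1,713,860
Base plus per-day: $57,800 + $1,713,860 = $1,771,660
Enhancement: 40% of $1,771,660 = $708,664
Enhanced fine: $1,771,660 + $708,664 = $2,480,324
Cap at $5,030,000: $2,480,324 is within the cap, no reduction.

$2,480,324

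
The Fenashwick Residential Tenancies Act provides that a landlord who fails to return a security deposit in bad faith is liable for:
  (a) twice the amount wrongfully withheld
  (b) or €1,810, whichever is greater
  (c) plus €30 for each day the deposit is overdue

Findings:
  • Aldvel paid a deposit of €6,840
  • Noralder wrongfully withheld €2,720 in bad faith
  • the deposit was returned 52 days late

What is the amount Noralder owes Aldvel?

€7,000

Doubled: 2 × €2,720 = €5,440
Minimum €1,810: €5,440 meets the minimum, no increase.
Late-return penalty: 52 × €30 = €1,560
Damages plus late penalty: €5,440 + €1,560 = €7,000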